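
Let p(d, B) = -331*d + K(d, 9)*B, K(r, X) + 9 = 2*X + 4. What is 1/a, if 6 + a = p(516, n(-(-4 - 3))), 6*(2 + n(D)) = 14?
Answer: -3/512393 ≈ -5.8549e-6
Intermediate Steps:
K(r, X) = -5 + 2*X (K(r, X) = -9 + (2*X + 4) = -9 + (4 + 2*X) = -5 + 2*X)
n(D) = 1/3 (n(D) = -2 + (1/6)*14 = -2 + 7/3 = 1/3)
p(d, B) = -331*d + 13*B (p(d, B) = -331*d + (-5 + 2*9)*B = -331*d + (-5 + 18)*B = -331*d + 13*B)
a = -512393/3 (a = -6 + (-331*516 + 13*(1/3)) = -6 + (-170796 + 13/3) = -6 - 512375/3 = -512393/3 ≈ -1.7080e+5)
1/a = 1/(-512393/3) = -3/512393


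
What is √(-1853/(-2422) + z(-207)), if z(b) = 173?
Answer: √1019320498/2422 ≈ 13.182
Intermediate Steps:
√(-1853/(-2422) + z(-207)) = √(-1853/(-2422) + 173) = √(-1853*(-1/2422) + 173) = √(1853/2422 + 173) = √(420859/2422) = √1019320498/2422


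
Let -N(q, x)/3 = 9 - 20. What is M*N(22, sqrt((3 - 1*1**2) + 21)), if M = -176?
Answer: -5808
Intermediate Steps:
N(q, x) = 33 (N(q, x) = -3*(9 - 20) = -3*(-11) = 33)
M*N(22, sqrt((3 - 1*1**2) + 21)) = -176*33 = -5808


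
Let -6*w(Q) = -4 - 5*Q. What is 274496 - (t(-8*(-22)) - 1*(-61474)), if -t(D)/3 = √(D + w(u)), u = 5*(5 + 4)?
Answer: 213022 + √7710/2 ≈ 2.1307e+5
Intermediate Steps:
u = 45 (u = 5*9 = 45)
w(Q) = ⅔ + 5*Q/6 (w(Q) = -(-4 - 5*Q)/6 = ⅔ + 5*Q/6)
t(D) = -3*√(229/6 + D) (t(D) = -3*√(D + (⅔ + (⅚)*45)) = -3*√(D + (⅔ + 75/2)) = -3*√(D + 229/6) = -3*√(229/6 + D))
274496 - (t(-8*(-22)) - 1*(-61474)) = 274496 - (-√(1374 + 36*(-8*(-22)))/2 - 1*(-61474)) = 274496 - (-√(1374 + 36*176)/2 + 61474) = 274496 - (-√(1374 + 6336)/2 + 61474) = 274496 - (-√7710/2 + 61474) = 274496 - (61474 - √7710/2) = 274496 + (-61474 + √7710/2) = 213022 + √7710/2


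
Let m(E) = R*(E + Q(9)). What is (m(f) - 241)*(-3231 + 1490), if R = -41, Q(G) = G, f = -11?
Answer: 276819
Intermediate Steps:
m(E) = -369 - 41*E (m(E) = -41*(E + 9) = -41*(9 + E) = -369 - 41*E)
(m(f) - 241)*(-3231 + 1490) = ((-369 - 41*(-11)) - 241)*(-3231 + 1490) = ((-369 + 451) - 241)*(-1741) = (82 - 241)*(-1741) = -159*(-1741) = 276819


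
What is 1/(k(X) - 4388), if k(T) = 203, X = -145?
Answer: -1/4185 ≈ -0.00023895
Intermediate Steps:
1/(k(X) - 4388) = 1/(203 - 4388) = 1/(-4185) = -1/4185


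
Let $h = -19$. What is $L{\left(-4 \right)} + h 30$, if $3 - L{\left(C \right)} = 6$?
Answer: $-573$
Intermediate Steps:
$L{\left(C \right)} = -3$ ($L{\left(C \right)} = 3 - 6 = -3$)
$L{\left(-4 \right)} + h 30 = -3 - 570 = -573$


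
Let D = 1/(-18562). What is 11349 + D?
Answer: 210660137/18562 ≈ 11349.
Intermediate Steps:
D = -1/18562 ≈ -5.3874e-5
11349 + D = 11349 - 1/18562 = 210660137/18562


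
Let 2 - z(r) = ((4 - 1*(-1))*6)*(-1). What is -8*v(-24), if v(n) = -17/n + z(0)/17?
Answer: -1057/51 ≈ -20.725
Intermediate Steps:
z(r) = 32 (z(r) = 2 - (4 - 1*(-1))*6*(-1) = 2 - (4 + 1)*6*(-1) = 2 - 5*6*(-1) = 2 - 30*(-1) = 2 - 1*(-30) = 2 + 30 = 32)
v(n) = 32/17 - 17/n (v(n) = -17/n + 32/17 = 32/17 - 17/n)
-8*v(-24) = -8*(32/17 - 17/(-24)) = -8*(32/17 - 17*(-1/24)) = -8*(32/17 + 17/24) = -8*1057/408 = -1057/51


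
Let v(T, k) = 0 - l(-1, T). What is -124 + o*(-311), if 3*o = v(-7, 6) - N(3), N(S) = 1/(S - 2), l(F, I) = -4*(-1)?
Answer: 1183/3 ≈ 394.33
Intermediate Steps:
l(F, I) = 4
N(S) = 1/(-2 + S)
v(T, k) = -4 (v(T, k) = 0 - 1*4 = 0 - 4 = -4)
o = -5/3 (o = (-4 - 1/(-2 + 3))/3 = (-4 - 1/1)/3 = (-4 - 1*1)/3 = (-4 - 1)/3 = (⅓)*(-5) = -5/3 ≈ -1.6667)
-124 + o*(-311) = -124 - 5/3*(-311) = -124 + 1555/3 = 1183/3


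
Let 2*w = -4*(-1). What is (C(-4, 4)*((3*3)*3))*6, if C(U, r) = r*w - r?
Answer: 648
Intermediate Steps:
w = 2 (w = (-4*(-1))/2 = (1/2)*4 = 2)
C(U, r) = r (C(U, r) = r*2 - r = 2*r - r = r)
(C(-4, 4)*((3*3)*3))*6 = (4*((3*3)*3))*6 = (4*(9*3))*6 = (4*27)*6 = 108*6 = 648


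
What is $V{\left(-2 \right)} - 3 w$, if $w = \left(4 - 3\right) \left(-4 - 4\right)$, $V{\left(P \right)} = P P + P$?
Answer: $26$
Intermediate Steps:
$V{\left(P \right)} = P + P^{2}$ ($V{\left(P \right)} = P^{2} + P = P + P^{2}$)
$w = -8$ ($w = 1 \left(-4 - 4\right) = 1 \left(-8\right) = -8$)
$V{\left(-2 \right)} - 3 w = - 2 \left(1 - 2\right) - -24 = \left(-2\right) \left(-1\right) + 24 = 2 + 24 = 26$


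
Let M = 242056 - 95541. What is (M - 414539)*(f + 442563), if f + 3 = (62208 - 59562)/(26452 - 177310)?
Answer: -994126535369112/8381 ≈ -1.1862e+11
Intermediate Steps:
f = -25290/8381 (f = -3 + (62208 - 59562)/(26452 - 177310) = -3 + 2646/(-150858) = -3 + 2646*(-1/150858) = -3 - 147/8381 = -25290/8381 ≈ -3.0175)
M = 146515
(M - 414539)*(f + 442563) = (146515 - 414539)*(-25290/8381 + 442563) = -268024*3709095213/8381 = -994126535369112/8381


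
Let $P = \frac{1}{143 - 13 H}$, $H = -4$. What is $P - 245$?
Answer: $- \frac{47774}{195} \approx -244.99$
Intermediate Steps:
$P = \frac{1}{195}$ ($P = \frac{1}{143 - -52} = \frac{1}{143 + 52} = \frac{1}{195} \approx 0.0051282$)
$P - 245 = \frac{1}{195} - 245 = - \frac{47774}{195}$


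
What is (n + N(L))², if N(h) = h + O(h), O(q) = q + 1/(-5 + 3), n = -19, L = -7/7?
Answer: 1849/4 ≈ 462.25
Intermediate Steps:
L = -1 (L = -7*⅐ = -1)
O(q) = -½ + q (O(q) = q + 1/(-2) = q - ½ = -½ + q)
N(h) = -½ + 2*h (N(h) = h + (-½ + h) = -½ + 2*h)
(n + N(L))² = (-19 + (-½ + 2*(-1)))² = (-19 + (-½ - 2))² = (-19 - 5/2)² = (-43/2)² = 1849/4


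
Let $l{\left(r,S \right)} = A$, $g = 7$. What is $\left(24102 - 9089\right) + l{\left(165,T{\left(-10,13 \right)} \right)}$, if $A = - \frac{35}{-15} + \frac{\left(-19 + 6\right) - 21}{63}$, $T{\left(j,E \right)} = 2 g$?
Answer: $\frac{945932}{63} \approx 15015.0$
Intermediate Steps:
$T{\left(j,E \right)} = 14$ ($T{\left(j,E \right)} = 2 \cdot 7 = 14$)
$A = \frac{113}{63}$ ($A = \left(-35\right) \left(- \frac{1}{15}\right) + \left(-13 - 21\right) \frac{1}{63} = \frac{7}{3} - \frac{34}{63} = \frac{113}{63} \approx 1.7937$)
$l{\left(r,S \right)} = \frac{113}{63}$
$\left(24102 - 9089\right) + l{\left(165,T{\left(-10,13 \right)} \right)} = \left(24102 - 9089\right) + \frac{113}{63} = 15013 + \frac{113}{63} = \frac{945932}{63}$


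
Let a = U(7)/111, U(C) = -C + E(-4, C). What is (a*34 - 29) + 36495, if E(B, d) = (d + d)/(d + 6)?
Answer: 52617820/1443 ≈ 36464.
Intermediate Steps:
E(B, d) = 2*d/(6 + d) (E(B, d) = (2*d)/(6 + d) = 2*d/(6 + d))
U(C) = -C + 2*C/(6 + C)
a = -77/1443 (a = (7*(-4 - 1*7)/(6 + 7))/111 = (7*(-4 - 7)/13)*(1/111) = (7*(1/13)*(-11))*(1/111) = -77/13*1/111 = -77/1443 ≈ -0.053361)
(a*34 - 29) + 36495 = (-77/1443*34 - 29) + 36495 = (-2618/1443 - 29) + 36495 = -44465/1443 + 36495 = 52617820/1443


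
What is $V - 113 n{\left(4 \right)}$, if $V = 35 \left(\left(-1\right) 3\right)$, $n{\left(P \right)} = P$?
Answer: $-557$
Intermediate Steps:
$V = -105$ ($V = 35 \left(-3\right) = -105$)
$V - 113 n{\left(4 \right)} = -105 - 452 = -557$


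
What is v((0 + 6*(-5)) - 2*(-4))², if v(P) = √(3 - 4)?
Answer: -1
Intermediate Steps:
v(P) = I (v(P) = √(-1) = I)
v((0 + 6*(-5)) - 2*(-4))² = I² = -1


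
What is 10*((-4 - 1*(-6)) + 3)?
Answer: 50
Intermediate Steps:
10*((-4 - 1*(-6)) + 3) = 10*((-4 + 6) + 3) = 10*(2 + 3) = 10*5 = 50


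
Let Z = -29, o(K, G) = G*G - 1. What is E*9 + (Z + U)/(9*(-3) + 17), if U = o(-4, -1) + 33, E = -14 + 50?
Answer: 1618/5 ≈ 323.60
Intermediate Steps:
E = 36
o(K, G) = -1 + G² (o(K, G) = G² - 1 = -1 + G²)
U = 33 (U = (-1 + (-1)²) + 33 = (-1 + 1) + 33 = 0 + 33 = 33)
E*9 + (Z + U)/(9*(-3) + 17) = 36*9 + (-29 + 33)/(9*(-3) + 17) = 324 + 4/(-27 + 17) = 324 + 4/(-10) = 324 + 4*(-⅒) = 324 - ⅖ = 1618/5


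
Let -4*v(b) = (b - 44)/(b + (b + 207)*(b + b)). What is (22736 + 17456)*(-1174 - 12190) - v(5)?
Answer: -4565570048039/8500 ≈ -5.3713e+8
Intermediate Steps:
v(b) = -(-44 + b)/(4*(b + 2*b*(207 + b))) (v(b) = -(b - 44)/(4*(b + (b + 207)*(b + b))) = -(-44 + b)/(4*(b + (207 + b)*(2*b))) = -(-44 + b)/(4*(b + 2*b*(207 + b))))
(22736 + 17456)*(-1174 - 12190) - v(5) = (22736 + 17456)*(-1174 - 12190) - (44 - 1*5)/(4*5*(415 + 2*5)) = 40192*(-13364) - (44 - 5)/(4*5*(415 + 10)) = -537125888 - 39/(4*5*425) = -537125888 - 1*39/8500 = -537125888 - 39/8500 = -4565570048039/8500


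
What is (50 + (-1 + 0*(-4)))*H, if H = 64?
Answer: 3136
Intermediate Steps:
(50 + (-1 + 0*(-4)))*H = (50 + (-1 + 0*(-4)))*64 = (50 + (-1 + 0))*64 = (50 - 1)*64 = 49*64 = 3136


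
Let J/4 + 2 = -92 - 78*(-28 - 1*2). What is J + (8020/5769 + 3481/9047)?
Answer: 468986851541/52192143 ≈ 8985.8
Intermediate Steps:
J = 8984 (J = -8 + 4*(-92 - 78*(-28 - 1*2)) = -8 + 4*(-92 - 78*(-28 - 2)) = -8 + 4*(-92 - 78*(-30)) = -8 + 4*(-92 + 2340) = -8 + 4*2248 = -8 + 8992 = 8984)
J + (8020/5769 + 3481/9047) = 8984 + (8020/5769 + 3481/9047) = 8984 + 92638829/52192143 = 468986851541/52192143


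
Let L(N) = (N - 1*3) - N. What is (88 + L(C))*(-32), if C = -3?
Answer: -2720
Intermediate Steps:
L(N) = -3 (L(N) = (N - 3) - N = (-3 + N) - N = -3)
(88 + L(C))*(-32) = (88 - 3)*(-32) = 85*(-32) = -2720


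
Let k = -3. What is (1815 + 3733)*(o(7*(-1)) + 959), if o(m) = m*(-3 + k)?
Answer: 5553548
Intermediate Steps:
o(m) = -6*m (o(m) = m*(-3 - 3) = m*(-6) = -6*m)
(1815 + 3733)*(o(7*(-1)) + 959) = (1815 + 3733)*(-42*(-1) + 959) = 5548*(-6*(-7) + 959) = 5548*(42 + 959) = 5548*1001 = 5553548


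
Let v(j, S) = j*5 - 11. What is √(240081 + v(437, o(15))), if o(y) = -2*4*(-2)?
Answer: √242255 ≈ 492.19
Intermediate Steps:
o(y) = 16 (o(y) = -8*(-2) = 16)
v(j, S) = -11 + 5*j (v(j, S) = 5*j - 11 = -11 + 5*j)
√(240081 + v(437, o(15))) = √(240081 + (-11 + 5*437)) = √(240081 + (-11 + 2185)) = √(240081 + 2174) = √242255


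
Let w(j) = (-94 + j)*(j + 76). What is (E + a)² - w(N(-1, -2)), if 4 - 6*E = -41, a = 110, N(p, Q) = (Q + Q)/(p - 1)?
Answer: 83929/4 ≈ 20982.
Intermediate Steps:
N(p, Q) = 2*Q/(-1 + p) (N(p, Q) = (2*Q)/(-1 + p) = 2*Q/(-1 + p))
w(j) = (-94 + j)*(76 + j)
E = 15/2 (E = ⅔ - ⅙*(-41) = ⅔ + 41/6 = 15/2 ≈ 7.5000)
(E + a)² - w(N(-1, -2)) = (15/2 + 110)² - (-7144 + (2*(-2)/(-1 - 1))² - 36*(-2)/(-1 - 1)) = (235/2)² - (-7144 + (2*(-2)/(-2))² - 36*(-2)/(-2)) = 55225/4 - (-7144 + (2*(-2)*(-½))² - 36*(-2)*(-1)/2) = 55225/4 - (-7144 + 2² - 18*2) = 55225/4 - (-7144 + 4 - 36) = 55225/4 - 1*(-7176) = 55225/4 + 7176 = 83929/4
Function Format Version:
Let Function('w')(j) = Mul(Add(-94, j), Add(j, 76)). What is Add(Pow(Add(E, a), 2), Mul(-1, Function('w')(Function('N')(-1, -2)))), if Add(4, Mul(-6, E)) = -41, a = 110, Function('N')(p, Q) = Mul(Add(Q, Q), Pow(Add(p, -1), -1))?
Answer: Rational(83929, 4) ≈ 20982.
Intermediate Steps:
Function('N')(p, Q) = Mul(2, Q, Pow(Add(-1, p), -1)) (Function('N')(p, Q) = Mul(Mul(2, Q), Pow(Add(-1, p), -1)) = Mul(2, Q, Pow(Add(-1, p), -1)))
Function('w')(j) = Mul(Add(-94, j), Add(76, j))
E = Rational(15, 2) (E = Add(Rational(2, 3), Mul(Rational(-1, 6), -41)) = Add(Rational(2, 3), Rational(41, 6)) = Rational(15, 2) ≈ 7.5000)
Add(Pow(Add(E, a), 2), Mul(-1, Function('w')(Function('N')(-1, -2)))) = Add(Pow(Add(Rational(15, 2), 110), 2), Mul(-1, Add(-7144, Pow(Mul(2, -2, Pow(Add(-1, -1), -1)), 2), Mul(-18, Mul(2, -2, Pow(Add(-1, -1), -1)))))) = Add(Pow(Rational(235, 2), 2), Mul(-1, Add(-7144, Pow(Mul(2, -2, Pow(-2, -1)), 2), Mul(-18, Mul(2, -2, Pow(-2, -1)))))) = Add(Rational(55225, 4), Mul(-1, Add(-7144, Pow(Mul(2, -2, Rational(-1, 2)), 2), Mul(-18, Mul(2, -2, Rational(-1, 2)))))) = Add(Rational(55225, 4), Mul(-1, Add(-7144, Pow(2, 2), Mul(-18, 2)))) = Add(Rational(55225, 4), Mul(-1, Add(-7144, 4, -36))) = Add(Rational(55225, 4), Mul(-1, -7176)) = Add(Rational(55225, 4), 7176) = Rational(83929, 4)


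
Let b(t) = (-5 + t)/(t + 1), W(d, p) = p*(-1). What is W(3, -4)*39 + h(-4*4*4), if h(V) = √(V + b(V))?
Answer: 156 + I*√27741/21 ≈ 156.0 + 7.9313*I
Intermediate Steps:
W(d, p) = -p
b(t) = (-5 + t)/(1 + t)
h(V) = √(V + (-5 + V)/(1 + V))
W(3, -4)*39 + h(-4*4*4) = -1*(-4)*39 + √((-5 - 4*4*4 + (-4*4*4)*(1 - 4*4*4))/(1 - 4*4*4)) = 4*39 + √((-5 - 16*4 + (-16*4)*(1 - 16*4))/(1 - 16*4)) = 156 + √((-5 - 64 - 64*(1 - 64))/(1 - 64)) = 156 + √((-5 - 64 - 64*(-63))/(-63)) = 156 + √(-(-5 - 64 + 4032)/63) = 156 + √(-1/63*3963) = 156 + √(-1321/21) = 156 + I*√27741/21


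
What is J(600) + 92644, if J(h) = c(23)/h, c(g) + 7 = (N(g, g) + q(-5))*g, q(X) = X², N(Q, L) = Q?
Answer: 55587497/600 ≈ 92646.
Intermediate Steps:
c(g) = -7 + g*(25 + g) (c(g) = -7 + (g + (-5)²)*g = -7 + (g + 25)*g = -7 + (25 + g)*g = -7 + g*(25 + g))
J(h) = 1097/h (J(h) = (-7 + 23² + 25*23)/h = (-7 + 529 + 575)/h = 1097/h)
J(600) + 92644 = 1097/600 + 92644 = 55587497/600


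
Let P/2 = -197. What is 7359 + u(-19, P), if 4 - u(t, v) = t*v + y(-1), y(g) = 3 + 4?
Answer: -130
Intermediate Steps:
y(g) = 7
P = -394 (P = 2*(-197) = -394)
u(t, v) = -3 - t*v (u(t, v) = 4 - (t*v + 7) = 4 - (7 + t*v) = 4 + (-7 - t*v) = -3 - t*v)
7359 + u(-19, P) = 7359 + (-3 - 1*(-19)*(-394)) = 7359 + (-3 - 7486) = 7359 - 7489 = -130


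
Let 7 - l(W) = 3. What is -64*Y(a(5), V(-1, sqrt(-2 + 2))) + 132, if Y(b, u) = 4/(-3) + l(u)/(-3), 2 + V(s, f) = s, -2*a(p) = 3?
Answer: 908/3 ≈ 302.67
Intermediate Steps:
l(W) = 4 (l(W) = 7 - 1*3 = 7 - 3 = 4)
a(p) = -3/2 (a(p) = -1/2*3 = -3/2)
V(s, f) = -2 + s
Y(b, u) = -8/3 (Y(b, u) = 4/(-3) + 4/(-3) = 4*(-1/3) + 4*(-1/3) = -4/3 - 4/3 = -8/3)
-64*Y(a(5), V(-1, sqrt(-2 + 2))) + 132 = -64*(-8/3) + 132 = 512/3 + 132 = 908/3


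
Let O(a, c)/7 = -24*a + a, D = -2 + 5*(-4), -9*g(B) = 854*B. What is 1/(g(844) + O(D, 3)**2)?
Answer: 9/112191100 ≈ 8.0220e-8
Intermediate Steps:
g(B) = -854*B/9
D = -22 (D = -2 - 20 = -22)
O(a, c) = -161*a (O(a, c) = 7*(-24*a + a) = 7*(-23*a) = -161*a)
1/(g(844) + O(D, 3)**2) = 1/(-854/9*844 + (-161*(-22))**2) = 1/(-720776/9 + 3542**2) = 1/(-720776/9 + 12545764) = 1/(112191100/9) = 9/112191100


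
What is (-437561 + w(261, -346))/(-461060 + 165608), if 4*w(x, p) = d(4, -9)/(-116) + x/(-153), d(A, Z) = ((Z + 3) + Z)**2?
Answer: 1150496119/776841792 ≈ 1.4810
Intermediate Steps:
d(A, Z) = (3 + 2*Z)**2 (d(A, Z) = ((3 + Z) + Z)**2 = (3 + 2*Z)**2)
w(x, p) = -225/464 - x/612 (w(x, p) = ((3 + 2*(-9))**2/(-116) + x/(-153))/4 = ((3 - 18)**2*(-1/116) + x*(-1/153))/4 = ((-15)**2*(-1/116) - x/153)/4 = (225*(-1/116) - x/153)/4 = (-225/116 - x/153)/4 = -225/464 - x/612)
(-437561 + w(261, -346))/(-461060 + 165608) = (-437561 + (-225/464 - 1/612*261))/(-461060 + 165608) = (-437561 + (-225/464 - 29/68))/(-295452) = (-437561 - 7189/7888)*(-1/295452) = -3451488357/7888*(-1/295452) = 1150496119/776841792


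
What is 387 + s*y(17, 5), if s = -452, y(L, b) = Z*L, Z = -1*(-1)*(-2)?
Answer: 15755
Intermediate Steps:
Z = -2 (Z = 1*(-2) = -2)
y(L, b) = -2*L
387 + s*y(17, 5) = 387 - (-904)*17 = 387 - 452*(-34) = 387 + 15368 = 15755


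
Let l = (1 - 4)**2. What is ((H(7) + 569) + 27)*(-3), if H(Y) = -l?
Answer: -1761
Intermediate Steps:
l = 9 (l = (-3)**2 = 9)
H(Y) = -9 (H(Y) = -1*9 = -9)
((H(7) + 569) + 27)*(-3) = ((-9 + 569) + 27)*(-3) = (560 + 27)*(-3) = 587*(-3) = -1761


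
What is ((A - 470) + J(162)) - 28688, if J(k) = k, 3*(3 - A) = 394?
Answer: -87373/3 ≈ -29124.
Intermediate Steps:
A = -385/3 (A = 3 - ⅓*394 = 3 - 394/3 = -385/3 ≈ -128.33)
((A - 470) + J(162)) - 28688 = ((-385/3 - 470) + 162) - 28688 = (-1795/3 + 162) - 28688 = -1309/3 - 28688 = -87373/3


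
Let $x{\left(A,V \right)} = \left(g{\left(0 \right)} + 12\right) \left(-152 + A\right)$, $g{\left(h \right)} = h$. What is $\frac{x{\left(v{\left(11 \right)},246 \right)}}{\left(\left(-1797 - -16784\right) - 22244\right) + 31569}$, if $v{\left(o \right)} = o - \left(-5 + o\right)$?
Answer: $- \frac{147}{2026} \approx -0.072557$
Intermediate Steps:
$v{\left(o \right)} = 5$ ($v{\left(o \right)} = o - \left(-5 + o\right) = 5$)
$x{\left(A,V \right)} = -1824 + 12 A$ ($x{\left(A,V \right)} = \left(0 + 12\right) \left(-152 + A\right) = 12 \left(-152 + A\right) = -1824 + 12 A$)
$\frac{x{\left(v{\left(11 \right)},246 \right)}}{\left(\left(-1797 - -16784\right) - 22244\right) + 31569} = \frac{-1824 + 12 \cdot 5}{\left(\left(-1797 - -16784\right) - 22244\right) + 31569} = \frac{-1824 + 60}{\left(\left(-1797 + 16784\right) - 22244\right) + 31569} = - \frac{1764}{\left(14987 - 22244\right) + 31569} = - \frac{1764}{-7257 + 31569} = - \frac{1764}{24312} = \left(-1764\right) \frac{1}{24312} = - \frac{147}{2026}$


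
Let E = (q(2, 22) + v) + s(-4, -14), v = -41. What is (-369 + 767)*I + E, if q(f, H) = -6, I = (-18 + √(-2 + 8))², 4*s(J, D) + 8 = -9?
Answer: 525155/4 - 14328*√6 ≈ 96193.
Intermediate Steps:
s(J, D) = -17/4 (s(J, D) = -2 + (¼)*(-9) = -2 - 9/4 = -17/4)
I = (-18 + √6)² ≈ 241.82
E = -205/4 (E = (-6 - 41) - 17/4 = -47 - 17/4 = -205/4 ≈ -51.250)
(-369 + 767)*I + E = (-369 + 767)*(18 - √6)² - 205/4 = 398*(18 - √6)² - 205/4 = -205/4 + 398*(18 - √6)²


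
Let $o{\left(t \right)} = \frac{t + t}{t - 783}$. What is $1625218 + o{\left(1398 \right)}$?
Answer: $\frac{333170622}{205} \approx 1.6252 \cdot 10^{6}$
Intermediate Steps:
$o{\left(t \right)} = \frac{2 t}{-783 + t}$
$1625218 + o{\left(1398 \right)} = 1625218 + 2 \cdot 1398 \frac{1}{-783 + 1398} = 1625218 + 2 \cdot 1398 \cdot \frac{1}{615} = 1625218 + \frac{932}{205} = \frac{333170622}{205}$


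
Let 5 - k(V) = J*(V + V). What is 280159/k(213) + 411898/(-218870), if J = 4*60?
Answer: -10342879236/2237617445 ≈ -4.6223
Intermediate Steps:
J = 240
k(V) = 5 - 480*V (k(V) = 5 - 240*(V + V) = 5 - 240*2*V = 5 - 480*V)
280159/k(213) + 411898/(-218870) = 280159/(5 - 480*213) + 411898/(-218870) = 280159/(5 - 102240) + 411898*(-1/218870) = 280159/(-102235) - 205949/109435 = 280159*(-1/102235) - 205949/109435 = -280159/102235 - 205949/109435 = -10342879236/2237617445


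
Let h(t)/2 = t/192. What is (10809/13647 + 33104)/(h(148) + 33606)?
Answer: 3614248776/3669136969 ≈ 0.98504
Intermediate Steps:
h(t) = t/96 (h(t) = 2*(t/192) = t/96)
(10809/13647 + 33104)/(h(148) + 33606) = (10809/13647 + 33104)/((1/96)*148 + 33606) = (10809*(1/13647) + 33104)/(37/24 + 33606) = (3603/4549 + 33104)/(806581/24) = (150593699/4549)*(24/806581) = 3614248776/3669136969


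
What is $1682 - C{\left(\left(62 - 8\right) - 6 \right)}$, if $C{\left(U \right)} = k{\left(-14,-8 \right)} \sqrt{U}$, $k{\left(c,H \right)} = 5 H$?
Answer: $1682 + 160 \sqrt{3} \approx 1959.1$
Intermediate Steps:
$C{\left(U \right)} = - 40 \sqrt{U}$ ($C{\left(U \right)} = 5 \left(-8\right) \sqrt{U} = - 40 \sqrt{U}$)
$1682 - C{\left(\left(62 - 8\right) - 6 \right)} = 1682 - - 40 \sqrt{\left(62 - 8\right) - 6} = 1682 - - 40 \sqrt{54 - 6} = 1682 - - 40 \sqrt{48} = 1682 - - 40 \cdot 4 \sqrt{3} = 1682 - - 160 \sqrt{3} = 1682 + 160 \sqrt{3}$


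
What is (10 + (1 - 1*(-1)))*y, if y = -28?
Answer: -336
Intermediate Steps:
(10 + (1 - 1*(-1)))*y = (10 + (1 - 1*(-1)))*(-28) = (10 + (1 + 1))*(-28) = (10 + 2)*(-28) = 12*(-28) = -336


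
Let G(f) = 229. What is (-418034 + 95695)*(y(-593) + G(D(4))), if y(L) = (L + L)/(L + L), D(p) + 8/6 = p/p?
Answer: -74137970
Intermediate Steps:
D(p) = -⅓ (D(p) = -4/3 + p/p = -4/3 + 1 = -⅓)
y(L) = 1 (y(L) = (2*L)/((2*L)) = (2*L)*(1/(2*L)) = 1)
(-418034 + 95695)*(y(-593) + G(D(4))) = (-418034 + 95695)*(1 + 229) = -322339*230 = -74137970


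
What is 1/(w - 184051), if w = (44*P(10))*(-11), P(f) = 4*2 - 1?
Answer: -1/187439 ≈ -5.3351e-6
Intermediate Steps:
P(f) = 7 (P(f) = 8 - 1 = 7)
w = -3388 (w = (44*7)*(-11) = 308*(-11) = -3388)
1/(w - 184051) = 1/(-3388 - 184051) = 1/(-187439) = -1/187439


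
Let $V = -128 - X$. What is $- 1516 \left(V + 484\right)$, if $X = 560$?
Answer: $309264$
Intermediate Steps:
$V = -688$ ($V = -128 - 560 = -688$)
$- 1516 \left(V + 484\right) = - 1516 \left(-688 + 484\right) = \left(-1516\right) \left(-204\right) = 309264$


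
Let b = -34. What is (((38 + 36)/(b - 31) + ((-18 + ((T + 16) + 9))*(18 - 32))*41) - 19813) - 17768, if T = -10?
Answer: -2330909/65 ≈ -35860.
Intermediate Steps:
(((38 + 36)/(b - 31) + ((-18 + ((T + 16) + 9))*(18 - 32))*41) - 19813) - 17768 = (((38 + 36)/(-34 - 31) + ((-18 + ((-10 + 16) + 9))*(18 - 32))*41) - 19813) - 17768 = ((74/(-65) + ((-18 + (6 + 9))*(-14))*41) - 19813) - 17768 = ((74*(-1/65) + ((-18 + 15)*(-14))*41) - 19813) - 17768 = ((-74/65 - 3*(-14)*41) - 19813) - 17768 = ((-74/65 + 42*41) - 19813) - 17768 = ((-74/65 + 1722) - 19813) - 17768 = (111856/65 - 19813) - 17768 = -1175989/65 - 17768 = -2330909/65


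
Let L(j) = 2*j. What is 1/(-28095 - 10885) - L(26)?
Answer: -2026961/38980 ≈ -52.000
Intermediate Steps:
1/(-28095 - 10885) - L(26) = 1/(-28095 - 10885) - 2*26 = 1/(-38980) - 1*52 = -1/38980 - 52 = -2026961/38980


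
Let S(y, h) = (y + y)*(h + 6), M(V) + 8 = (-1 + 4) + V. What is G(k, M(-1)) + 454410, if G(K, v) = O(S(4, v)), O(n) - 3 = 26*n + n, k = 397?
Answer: 454413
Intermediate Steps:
M(V) = -5 + V (M(V) = -8 + ((-1 + 4) + V) = -8 + (3 + V) = -5 + V)
S(y, h) = 2*y*(6 + h) (S(y, h) = (2*y)*(6 + h) = 2*y*(6 + h))
O(n) = 3 + 27*n (O(n) = 3 + (26*n + n) = 3 + 27*n)
G(K, v) = 1299 + 216*v (G(K, v) = 3 + 27*(2*4*(6 + v)) = 3 + 27*(48 + 8*v) = 3 + (1296 + 216*v) = 1299 + 216*v)
G(k, M(-1)) + 454410 = (1299 + 216*(-5 - 1)) + 454410 = (1299 + 216*(-6)) + 454410 = (1299 - 1296) + 454410 = 3 + 454410 = 454413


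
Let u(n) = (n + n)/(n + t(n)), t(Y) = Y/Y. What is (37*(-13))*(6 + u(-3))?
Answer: -4329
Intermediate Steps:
t(Y) = 1
u(n) = 2*n/(1 + n) (u(n) = (n + n)/(n + 1) = (2*n)/(1 + n) = 2*n/(1 + n))
(37*(-13))*(6 + u(-3)) = (37*(-13))*(6 + 2*(-3)/(1 - 3)) = -481*(6 + 2*(-3)/(-2)) = -481*(6 + 2*(-3)*(-1/2)) = -481*(6 + 3) = -481*9 = -4329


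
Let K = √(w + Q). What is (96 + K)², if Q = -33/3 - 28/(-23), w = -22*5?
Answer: (2208 + I*√63365)²/529 ≈ 9096.2 + 2101.3*I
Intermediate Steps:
w = -110
Q = -225/23 (Q = -33*⅓ - 28*(-1/23) = -11 + 28/23 = -225/23 ≈ -9.7826)
K = I*√63365/23 (K = √(-110 - 225/23) = √(-2755/23) = I*√63365/23 ≈ 10.945*I)
(96 + K)² = (96 + I*√63365/23)²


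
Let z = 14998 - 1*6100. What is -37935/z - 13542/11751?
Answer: -62918989/11617822 ≈ -5.4157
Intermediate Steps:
z = 8898 (z = 14998 - 6100 = 8898)
-37935/z - 13542/11751 = -37935/8898 - 13542/11751 = -37935*1/8898 - 13542*1/11751 = -12645/2966 - 4514/3917 = -62918989/11617822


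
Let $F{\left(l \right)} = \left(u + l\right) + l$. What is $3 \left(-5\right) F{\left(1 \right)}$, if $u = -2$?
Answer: $0$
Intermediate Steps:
$F{\left(l \right)} = -2 + 2 l$ ($F{\left(l \right)} = \left(-2 + l\right) + l = -2 + 2 l$)
$3 \left(-5\right) F{\left(1 \right)} = 3 \left(-5\right) \left(-2 + 2 \cdot 1\right) = - 15 \left(-2 + 2\right) = \left(-15\right) 0 = 0$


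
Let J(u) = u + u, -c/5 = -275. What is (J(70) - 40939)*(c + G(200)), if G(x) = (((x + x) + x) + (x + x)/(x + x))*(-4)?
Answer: 41982171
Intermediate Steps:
c = 1375 (c = -5*(-275) = 1375)
J(u) = 2*u
G(x) = -4 - 12*x (G(x) = ((2*x + x) + (2*x)/((2*x)))*(-4) = (3*x + (2*x)*(1/(2*x)))*(-4) = (3*x + 1)*(-4) = (1 + 3*x)*(-4) = -4 - 12*x)
(J(70) - 40939)*(c + G(200)) = (2*70 - 40939)*(1375 + (-4 - 12*200)) = (140 - 40939)*(1375 + (-4 - 2400)) = -40799*(1375 - 2404) = -40799*(-1029) = 41982171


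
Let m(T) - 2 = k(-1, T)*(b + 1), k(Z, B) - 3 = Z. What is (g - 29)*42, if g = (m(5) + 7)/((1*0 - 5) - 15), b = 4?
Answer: -12579/10 ≈ -1257.9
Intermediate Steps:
k(Z, B) = 3 + Z
m(T) = 12 (m(T) = 2 + (3 - 1)*(4 + 1) = 2 + 2*5 = 2 + 10 = 12)
g = -19/20 (g = (12 + 7)/((1*0 - 5) - 15) = 19/((0 - 5) - 15) = 19/(-5 - 15) = 19/(-20) = 19*(-1/20) = -19/20 ≈ -0.95000)
(g - 29)*42 = (-19/20 - 29)*42 = -599/20*42 = -12579/10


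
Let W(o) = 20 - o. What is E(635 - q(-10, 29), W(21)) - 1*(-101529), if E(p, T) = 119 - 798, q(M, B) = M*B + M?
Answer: 100850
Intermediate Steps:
q(M, B) = M + B*M (q(M, B) = B*M + M = M + B*M)
E(p, T) = -679
E(635 - q(-10, 29), W(21)) - 1*(-101529) = -679 - 1*(-101529) = -679 + 101529 = 100850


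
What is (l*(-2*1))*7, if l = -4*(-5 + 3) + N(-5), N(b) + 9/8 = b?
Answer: -105/4 ≈ -26.250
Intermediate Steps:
N(b) = -9/8 + b
l = 15/8 (l = -4*(-5 + 3) + (-9/8 - 5) = -4*(-2) - 49/8 = 8 - 49/8 = 15/8 ≈ 1.8750)
(l*(-2*1))*7 = (15*(-2*1)/8)*7 = ((15/8)*(-2))*7 = -15/4*7 = -105/4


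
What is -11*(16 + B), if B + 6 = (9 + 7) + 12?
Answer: -418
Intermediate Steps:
B = 22 (B = -6 + ((9 + 7) + 12) = -6 + (16 + 12) = -6 + 28 = 22)
-11*(16 + B) = -11*(16 + 22) = -11*38 = -418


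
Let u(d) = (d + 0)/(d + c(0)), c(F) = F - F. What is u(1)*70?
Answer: 70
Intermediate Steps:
c(F) = 0
u(d) = 1 (u(d) = (d + 0)/(d + 0) = d/d = 1)
u(1)*70 = 1*70 = 70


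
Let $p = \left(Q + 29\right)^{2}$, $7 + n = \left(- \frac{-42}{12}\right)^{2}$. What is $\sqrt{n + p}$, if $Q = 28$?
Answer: $\frac{\sqrt{13017}}{2} \approx 57.046$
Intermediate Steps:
$n = \frac{21}{4}$ ($n = -7 + \left(- \frac{-42}{12}\right)^{2} = -7 + \left(\left(-1\right) \left(- \frac{7}{2}\right)\right)^{2} = -7 + \left(\frac{7}{2}\right)^{2} = -7 + \frac{49}{4} = \frac{21}{4} \approx 5.25$)
$p = 3249$ ($p = \left(28 + 29\right)^{2} = 57^{2} = 3249$)
$\sqrt{n + p} = \sqrt{\frac{21}{4} + 3249} = \sqrt{\frac{13017}{4}} = \frac{\sqrt{13017}}{2}$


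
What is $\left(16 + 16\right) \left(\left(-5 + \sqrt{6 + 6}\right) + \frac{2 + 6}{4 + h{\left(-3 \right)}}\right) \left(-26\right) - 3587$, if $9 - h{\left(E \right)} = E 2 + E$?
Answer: $\frac{2975}{11} - 1664 \sqrt{3} \approx -2611.7$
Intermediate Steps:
$h{\left(E \right)} = 9 - 3 E$ ($h{\left(E \right)} = 9 - \left(E 2 + E\right) = 9 - \left(2 E + E\right) = 9 - 3 E$)
$\left(16 + 16\right) \left(\left(-5 + \sqrt{6 + 6}\right) + \frac{2 + 6}{4 + h{\left(-3 \right)}}\right) \left(-26\right) - 3587 = \left(16 + 16\right) \left(\left(-5 + \sqrt{6 + 6}\right) + \frac{2 + 6}{4 + \left(9 - -9\right)}\right) \left(-26\right) - 3587 = 32 \left(\left(-5 + \sqrt{12}\right) + \frac{8}{4 + \left(9 + 9\right)}\right) \left(-26\right) - 3587 = 32 \left(\left(-5 + 2 \sqrt{3}\right) + \frac{8}{4 + 18}\right) \left(-26\right) - 3587 = 32 \left(\left(-5 + 2 \sqrt{3}\right) + \frac{8}{22}\right) \left(-26\right) - 3587 = 32 \left(\left(-5 + 2 \sqrt{3}\right) + 8 \cdot \frac{1}{22}\right) \left(-26\right) - 3587 = 32 \left(\left(-5 + 2 \sqrt{3}\right) + \frac{4}{11}\right) \left(-26\right) - 3587 = 32 \left(- \frac{51}{11} + 2 \sqrt{3}\right) \left(-26\right) - 3587 = \left(- \frac{1632}{11} + 64 \sqrt{3}\right) \left(-26\right) - 3587 = \left(\frac{42432}{11} - 1664 \sqrt{3}\right) - 3587 = \frac{2975}{11} - 1664 \sqrt{3}$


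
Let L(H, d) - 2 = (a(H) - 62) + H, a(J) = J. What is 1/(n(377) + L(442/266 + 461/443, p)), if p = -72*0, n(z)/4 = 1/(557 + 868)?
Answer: -4418925/241240696 ≈ -0.018317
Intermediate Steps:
n(z) = 4/1425 (n(z) = 4/(557 + 868) = 4/1425)
p = 0
L(H, d) = -60 + 2*H (L(H, d) = 2 + ((H - 62) + H) = 2 + ((-62 + H) + H) = 2 + (-62 + 2*H) = -60 + 2*H)
1/(n(377) + L(442/266 + 461/443, p)) = 1/(4/1425 + (-60 + 2*(442/266 + 461/443))) = 1/(4/1425 + (-60 + 2*(442*(1/266) + 461*(1/443)))) = 1/(4/1425 + (-60 + 2*(221/133 + 461/443))) = 1/(4/1425 + (-60 + 2*(159216/58919))) = 1/(4/1425 + (-60 + 318432/58919)) = 1/(4/1425 - 3216708/58919) = 1/(-241240696/4418925) = -4418925/241240696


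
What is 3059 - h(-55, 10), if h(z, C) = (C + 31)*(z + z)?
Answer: 7569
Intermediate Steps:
h(z, C) = 2*z*(31 + C) (h(z, C) = (31 + C)*(2*z) = 2*z*(31 + C))
3059 - h(-55, 10) = 3059 - 2*(-55)*(31 + 10) = 3059 - 2*(-55)*41 = 3059 - 1*(-4510) = 3059 + 4510 = 7569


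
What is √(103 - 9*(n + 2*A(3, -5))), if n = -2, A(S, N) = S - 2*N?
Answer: I*√113 ≈ 10.63*I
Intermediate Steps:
√(103 - 9*(n + 2*A(3, -5))) = √(103 - 9*(-2 + 2*(3 - 2*(-5)))) = √(103 - 9*(-2 + 2*(3 + 10))) = √(103 - 9*(-2 + 2*13)) = √(103 - 9*(-2 + 26)) = √(103 - 9*24) = √(103 - 216) = √(-113) = I*√113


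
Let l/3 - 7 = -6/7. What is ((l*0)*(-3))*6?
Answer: 0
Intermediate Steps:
l = 129/7 (l = 21 + 3*(-6/7) = 21 - 18/7 = 129/7 ≈ 18.429)
((l*0)*(-3))*6 = (((129/7)*0)*(-3))*6 = (0*(-3))*6 = 0*6 = 0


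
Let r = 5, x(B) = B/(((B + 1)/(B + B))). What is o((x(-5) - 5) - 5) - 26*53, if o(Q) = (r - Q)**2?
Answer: -2487/4 ≈ -621.75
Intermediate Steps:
x(B) = 2*B**2/(1 + B) (x(B) = B/(((1 + B)/((2*B)))) = B/(((1 + B)*(1/(2*B)))) = B/(((1 + B)/(2*B))) = B*(2*B/(1 + B)) = 2*B**2/(1 + B))
o(Q) = (5 - Q)**2
o((x(-5) - 5) - 5) - 26*53 = (-5 + ((2*(-5)**2/(1 - 5) - 5) - 5))**2 - 26*53 = (-5 + ((2*25/(-4) - 5) - 5))**2 - 1378 = (-5 + ((2*25*(-1/4) - 5) - 5))**2 - 1378 = (-5 + ((-25/2 - 5) - 5))**2 - 1378 = (-5 + (-35/2 - 5))**2 - 1378 = (-5 - 45/2)**2 - 1378 = (-55/2)**2 - 1378 = 3025/4 - 1378 = -2487/4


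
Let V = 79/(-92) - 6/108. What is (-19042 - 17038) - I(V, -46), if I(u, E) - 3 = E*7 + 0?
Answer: -35761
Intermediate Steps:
V = -757/828 (V = 79*(-1/92) - 6*1/108 = -79/92 - 1/18 = -757/828 ≈ -0.91425)
I(u, E) = 3 + 7*E (I(u, E) = 3 + (E*7 + 0) = 3 + (7*E + 0) = 3 + 7*E)
(-19042 - 17038) - I(V, -46) = (-19042 - 17038) - (3 + 7*(-46)) = -36080 - (3 - 322) = -36080 - 1*(-319) = -36080 + 319 = -35761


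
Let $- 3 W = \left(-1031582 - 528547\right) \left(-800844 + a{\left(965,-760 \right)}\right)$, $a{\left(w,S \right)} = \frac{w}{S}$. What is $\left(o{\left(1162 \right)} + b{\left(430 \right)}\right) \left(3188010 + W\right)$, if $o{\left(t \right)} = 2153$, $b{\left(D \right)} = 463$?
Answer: $- \frac{20700264076562301}{19} \approx -1.0895 \cdot 10^{15}$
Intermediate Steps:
$W = - \frac{63304044444683}{152}$ ($W = - \frac{\left(-1031582 - 528547\right) \left(-800844 + \frac{965}{-760}\right)}{3} = - \frac{\left(-1560129\right) \left(-800844 + 965 \left(- \frac{1}{760}\right)\right)}{3} = - \frac{\left(-1560129\right) \left(-800844 - \frac{193}{152}\right)}{3} = - \frac{\left(-1560129\right) \left(- \frac{121728481}{152}\right)}{3} = \left(- \frac{1}{3}\right) \frac{189912133334049}{152} = - \frac{63304044444683}{152} \approx -4.1647 \cdot 10^{11}$)
$\left(o{\left(1162 \right)} + b{\left(430 \right)}\right) \left(3188010 + W\right) = \left(2153 + 463\right) \left(3188010 - \frac{63304044444683}{152}\right) = 2616 \left(- \frac{63303559867163}{152}\right) = - \frac{20700264076562301}{19}$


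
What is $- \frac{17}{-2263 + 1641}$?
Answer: $\frac{17}{622} \approx 0.027331$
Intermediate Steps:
$- \frac{17}{-2263 + 1641} = - \frac{17}{-622} = \left(-17\right) \left(- \frac{1}{622}\right) = \frac{17}{622}$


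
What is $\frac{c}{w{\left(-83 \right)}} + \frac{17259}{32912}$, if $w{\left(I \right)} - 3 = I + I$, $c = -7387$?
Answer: $\frac{22357651}{487696} \approx 45.843$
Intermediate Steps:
$w{\left(I \right)} = 3 + 2 I$ ($w{\left(I \right)} = 3 + \left(I + I\right) = 3 + 2 I$)
$\frac{c}{w{\left(-83 \right)}} + \frac{17259}{32912} = - \frac{7387}{3 + 2 \left(-83\right)} + \frac{17259}{32912} = - \frac{7387}{3 - 166} + 17259 \cdot \frac{1}{32912} = - \frac{7387}{-163} + \frac{1569}{2992} = \left(-7387\right) \left(- \frac{1}{163}\right) + \frac{1569}{2992} = \frac{7387}{163} + \frac{1569}{2992} = \frac{22357651}{487696}$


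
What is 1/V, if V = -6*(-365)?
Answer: 1/2190 ≈ 0.00045662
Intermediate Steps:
V = 2190
1/V = 1/2190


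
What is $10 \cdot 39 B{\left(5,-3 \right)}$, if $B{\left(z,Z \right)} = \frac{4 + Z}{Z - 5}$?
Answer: $- \frac{195}{4} \approx -48.75$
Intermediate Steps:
$B{\left(z,Z \right)} = \frac{4 + Z}{-5 + Z}$
$10 \cdot 39 B{\left(5,-3 \right)} = 10 \cdot 39 \frac{4 - 3}{-5 - 3} = 390 \frac{1}{-8} \cdot 1 = 390 \left(\left(- \frac{1}{8}\right) 1\right) = 390 \left(- \frac{1}{8}\right) = - \frac{195}{4}$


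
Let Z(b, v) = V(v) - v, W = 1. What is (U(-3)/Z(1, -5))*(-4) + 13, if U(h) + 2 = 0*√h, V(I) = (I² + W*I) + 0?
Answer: 333/25 ≈ 13.320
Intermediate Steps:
V(I) = I + I² (V(I) = (I² + 1*I) + 0 = (I² + I) + 0 = (I + I²) + 0 = I + I²)
U(h) = -2 (U(h) = -2 + 0*√h = -2 + 0 = -2)
Z(b, v) = -v + v*(1 + v) (Z(b, v) = v*(1 + v) - v = -v + v*(1 + v))
(U(-3)/Z(1, -5))*(-4) + 13 = -2/((-5)²)*(-4) + 13 = -2/25*(-4) + 13 = 8/25 + 13 = 333/25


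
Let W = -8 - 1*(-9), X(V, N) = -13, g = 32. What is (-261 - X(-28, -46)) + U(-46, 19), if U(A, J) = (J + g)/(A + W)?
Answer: -3737/15 ≈ -249.13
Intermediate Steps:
W = 1 (W = -8 + 9 = 1)
U(A, J) = (32 + J)/(1 + A) (U(A, J) = (J + 32)/(A + 1) = (32 + J)/(1 + A))
(-261 - X(-28, -46)) + U(-46, 19) = (-261 - 1*(-13)) + (32 + 19)/(1 - 46) = (-261 + 13) + 51/(-45) = -248 - 1/45*51 = -248 - 17/15 = -3737/15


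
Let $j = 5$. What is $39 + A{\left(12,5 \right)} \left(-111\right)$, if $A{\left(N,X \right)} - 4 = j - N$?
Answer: $372$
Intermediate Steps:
$A{\left(N,X \right)} = 9 - N$ ($A{\left(N,X \right)} = 4 - \left(-5 + N\right) = 9 - N$)
$39 + A{\left(12,5 \right)} \left(-111\right) = 39 + \left(9 - 12\right) \left(-111\right) = 39 - -333 = 39 + 333 = 372$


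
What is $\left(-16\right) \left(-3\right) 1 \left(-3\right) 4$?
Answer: $-576$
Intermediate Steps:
$\left(-16\right) \left(-3\right) 1 \left(-3\right) 4 = 48 \left(-3\right) 4 = \left(-144\right) 4 = -576$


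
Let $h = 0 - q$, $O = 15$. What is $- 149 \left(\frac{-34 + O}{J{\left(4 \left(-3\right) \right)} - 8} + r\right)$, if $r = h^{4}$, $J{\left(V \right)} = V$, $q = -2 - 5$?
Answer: $- \frac{7157811}{20} \approx -3.5789 \cdot 10^{5}$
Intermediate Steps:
$q = -7$ ($q = -2 - 5 = -7$)
$h = 7$ ($h = 0 - -7 = 0 + 7 = 7$)
$r = 2401$ ($r = 7^{4} = 2401$)
$- 149 \left(\frac{-34 + O}{J{\left(4 \left(-3\right) \right)} - 8} + r\right) = - 149 \left(\frac{-34 + 15}{4 \left(-3\right) - 8} + 2401\right) = - 149 \left(- \frac{19}{-12 - 8} + 2401\right) = - 149 \left(- \frac{19}{-20} + 2401\right) = - 149 \left(\left(-19\right) \left(- \frac{1}{20}\right) + 2401\right) = - 149 \left(\frac{19}{20} + 2401\right) = \left(-149\right) \frac{48039}{20} = - \frac{7157811}{20}$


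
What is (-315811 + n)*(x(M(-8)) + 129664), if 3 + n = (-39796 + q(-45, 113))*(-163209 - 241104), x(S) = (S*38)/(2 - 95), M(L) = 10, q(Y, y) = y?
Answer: 193464966105720980/93 ≈ 2.0803e+15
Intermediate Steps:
x(S) = -38*S/93 (x(S) = (38*S)/(-93) = (38*S)*(-1/93) = -38*S/93)
n = 16044352776 (n = -3 + (-39796 + 113)*(-163209 - 241104) = -3 - 39683*(-404313) = -3 + 16044352779 = 16044352776)
(-315811 + n)*(x(M(-8)) + 129664) = (-315811 + 16044352776)*(-38/93*10 + 129664) = 16044036965*(-380/93 + 129664) = 16044036965*(12058372/93) = 193464966105720980/93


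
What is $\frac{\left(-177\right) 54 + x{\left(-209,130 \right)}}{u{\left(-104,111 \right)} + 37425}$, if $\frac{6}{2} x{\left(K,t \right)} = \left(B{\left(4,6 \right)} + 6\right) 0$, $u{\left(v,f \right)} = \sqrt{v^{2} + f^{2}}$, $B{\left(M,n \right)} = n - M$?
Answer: $- \frac{178854075}{700303744} + \frac{4779 \sqrt{23137}}{700303744} \approx -0.25436$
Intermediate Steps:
$u{\left(v,f \right)} = \sqrt{f^{2} + v^{2}}$
$x{\left(K,t \right)} = 0$ ($x{\left(K,t \right)} = \frac{\left(\left(6 - 4\right) + 6\right) 0}{3} = \frac{\left(2 + 6\right) 0}{3} = \frac{8 \cdot 0}{3} = \frac{1}{3} \cdot 0 = 0$)
$\frac{\left(-177\right) 54 + x{\left(-209,130 \right)}}{u{\left(-104,111 \right)} + 37425} = \frac{\left(-177\right) 54 + 0}{\sqrt{111^{2} + \left(-104\right)^{2}} + 37425} = \frac{-9558 + 0}{\sqrt{12321 + 10816} + 37425} = - \frac{9558}{\sqrt{23137} + 37425} = - \frac{9558}{37425 + \sqrt{23137}}$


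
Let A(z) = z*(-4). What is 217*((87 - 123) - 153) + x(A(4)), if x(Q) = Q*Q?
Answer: -40757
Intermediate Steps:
A(z) = -4*z
x(Q) = Q**2
217*((87 - 123) - 153) + x(A(4)) = 217*((87 - 123) - 153) + (-4*4)**2 = 217*(-36 - 153) + (-16)**2 = 217*(-189) + 256 = -41013 + 256 = -40757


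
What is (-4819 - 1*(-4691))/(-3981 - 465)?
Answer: 64/2223 ≈ 0.028790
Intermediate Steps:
(-4819 - 1*(-4691))/(-3981 - 465) = (-4819 + 4691)/(-4446) = -128*(-1/4446) = 64/2223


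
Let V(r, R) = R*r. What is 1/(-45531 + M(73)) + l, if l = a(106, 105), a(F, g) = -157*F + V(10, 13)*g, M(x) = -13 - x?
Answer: -136486065/45617 ≈ -2992.0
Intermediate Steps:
a(F, g) = -157*F + 130*g (a(F, g) = -157*F + (13*10)*g = -157*F + 130*g)
l = -2992 (l = -157*106 + 130*105 = -16642 + 13650 = -2992)
1/(-45531 + M(73)) + l = 1/(-45531 + (-13 - 1*73)) - 2992 = 1/(-45531 + (-13 - 73)) - 2992 = 1/(-45531 - 86) - 2992 = 1/(-45617) - 2992 = -1/45617 - 2992 = -136486065/45617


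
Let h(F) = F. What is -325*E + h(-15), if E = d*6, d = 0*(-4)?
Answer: -15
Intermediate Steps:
d = 0
E = 0 (E = 0*6 = 0)
-325*E + h(-15) = -325*0 - 15 = 0 - 15 = -15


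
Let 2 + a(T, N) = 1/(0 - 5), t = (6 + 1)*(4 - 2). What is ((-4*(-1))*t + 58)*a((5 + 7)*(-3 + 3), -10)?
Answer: -1254/5 ≈ -250.80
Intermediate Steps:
t = 14 (t = 7*2 = 14)
a(T, N) = -11/5 (a(T, N) = -2 + 1/(0 - 5) = -2 + 1/(-5) = -2 - 1/5 = -11/5)
((-4*(-1))*t + 58)*a((5 + 7)*(-3 + 3), -10) = (-4*(-1)*14 + 58)*(-11/5) = (4*14 + 58)*(-11/5) = (56 + 58)*(-11/5) = 114*(-11/5) = -1254/5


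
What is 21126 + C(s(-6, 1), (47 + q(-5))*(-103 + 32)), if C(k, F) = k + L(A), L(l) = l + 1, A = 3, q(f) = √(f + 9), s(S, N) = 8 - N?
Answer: 21137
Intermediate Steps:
q(f) = √(9 + f)
L(l) = 1 + l
C(k, F) = 4 + k (C(k, F) = k + (1 + 3) = k + 4 = 4 + k)
21126 + C(s(-6, 1), (47 + q(-5))*(-103 + 32)) = 21126 + (4 + (8 - 1*1)) = 21126 + (4 + (8 - 1)) = 21126 + (4 + 7) = 21126 + 11 = 21137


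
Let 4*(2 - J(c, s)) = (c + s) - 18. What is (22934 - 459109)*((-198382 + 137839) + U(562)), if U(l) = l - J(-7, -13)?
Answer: 52334457375/2 ≈ 2.6167e+10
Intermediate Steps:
J(c, s) = 13/2 - c/4 - s/4 (J(c, s) = 2 - ((c + s) - 18)/4 = 2 - (-18 + c + s)/4 = 2 + (9/2 - c/4 - s/4) = 13/2 - c/4 - s/4)
U(l) = -23/2 + l (U(l) = l - (13/2 - ¼*(-7) - ¼*(-13)) = l - (13/2 + 7/4 + 13/4) = l - 1*23/2 = l - 23/2 = -23/2 + l)
(22934 - 459109)*((-198382 + 137839) + U(562)) = (22934 - 459109)*((-198382 + 137839) + (-23/2 + 562)) = -436175*(-60543 + 1101/2) = -436175*(-119985/2) = 52334457375/2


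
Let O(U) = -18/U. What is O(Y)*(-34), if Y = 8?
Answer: 153/2 ≈ 76.500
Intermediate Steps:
O(Y)*(-34) = -18/8*(-34) = -18*⅛*(-34) = -9/4*(-34) = 153/2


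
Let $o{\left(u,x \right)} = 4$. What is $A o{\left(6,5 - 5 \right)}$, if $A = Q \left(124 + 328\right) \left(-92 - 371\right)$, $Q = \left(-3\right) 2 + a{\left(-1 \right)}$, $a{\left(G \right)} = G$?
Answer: $5859728$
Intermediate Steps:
$Q = -7$ ($Q = \left(-3\right) 2 - 1 = -6 - 1 = -7$)
$A = 1464932$ ($A = - 7 \left(124 + 328\right) \left(-92 - 371\right) = - 7 \cdot 452 \left(-463\right) = \left(-7\right) \left(-209276\right) = 1464932$)
$A o{\left(6,5 - 5 \right)} = 1464932 \cdot 4 = 5859728$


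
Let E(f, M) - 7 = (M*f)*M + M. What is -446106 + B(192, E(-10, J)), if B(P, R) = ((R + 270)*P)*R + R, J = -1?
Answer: -650398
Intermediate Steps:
E(f, M) = 7 + M + f*M² (E(f, M) = 7 + ((M*f)*M + M) = 7 + (f*M² + M) = 7 + (M + f*M²) = 7 + M + f*M²)
B(P, R) = R + P*R*(270 + R) (B(P, R) = ((270 + R)*P)*R + R = (P*(270 + R))*R + R = P*R*(270 + R) + R = R + P*R*(270 + R))
-446106 + B(192, E(-10, J)) = -446106 + (7 - 1 - 10*(-1)²)*(1 + 270*192 + 192*(7 - 1 - 10*(-1)²)) = -446106 + (7 - 1 - 10*1)*(1 + 51840 + 192*(7 - 1 - 10*1)) = -446106 + (7 - 1 - 10)*(1 + 51840 + 192*(7 - 1 - 10)) = -446106 - 4*(1 + 51840 + 192*(-4)) = -446106 - 4*(1 + 51840 - 768) = -446106 - 4*51073 = -446106 - 204292 = -650398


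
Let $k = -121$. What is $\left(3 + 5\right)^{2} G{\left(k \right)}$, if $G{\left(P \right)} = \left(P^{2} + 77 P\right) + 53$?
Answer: $344128$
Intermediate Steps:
$G{\left(P \right)} = 53 + P^{2} + 77 P$
$\left(3 + 5\right)^{2} G{\left(k \right)} = \left(3 + 5\right)^{2} \left(53 + \left(-121\right)^{2} + 77 \left(-121\right)\right) = 8^{2} \left(53 + 14641 - 9317\right) = 64 \cdot 5377 = 344128$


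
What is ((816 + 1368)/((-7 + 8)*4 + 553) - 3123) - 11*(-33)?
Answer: -1535136/557 ≈ -2756.1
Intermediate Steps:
((816 + 1368)/((-7 + 8)*4 + 553) - 3123) - 11*(-33) = (2184/(1*4 + 553) - 3123) + 363 = (2184/(4 + 553) - 3123) + 363 = (2184/557 - 3123) + 363 = -1737327/557 + 363 = -1535136/557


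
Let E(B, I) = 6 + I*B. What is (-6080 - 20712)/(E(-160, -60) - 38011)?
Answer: 26792/28405 ≈ 0.94321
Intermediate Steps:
E(B, I) = 6 + B*I
(-6080 - 20712)/(E(-160, -60) - 38011) = (-6080 - 20712)/((6 - 160*(-60)) - 38011) = -26792/((6 + 9600) - 38011) = -26792/(9606 - 38011) = -26792/(-28405) = -26792*(-1/28405) = 26792/28405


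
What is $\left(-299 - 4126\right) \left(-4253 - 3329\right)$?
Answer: $33550350$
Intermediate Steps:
$\left(-299 - 4126\right) \left(-4253 - 3329\right) = \left(-4425\right) \left(-7582\right) = 33550350$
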